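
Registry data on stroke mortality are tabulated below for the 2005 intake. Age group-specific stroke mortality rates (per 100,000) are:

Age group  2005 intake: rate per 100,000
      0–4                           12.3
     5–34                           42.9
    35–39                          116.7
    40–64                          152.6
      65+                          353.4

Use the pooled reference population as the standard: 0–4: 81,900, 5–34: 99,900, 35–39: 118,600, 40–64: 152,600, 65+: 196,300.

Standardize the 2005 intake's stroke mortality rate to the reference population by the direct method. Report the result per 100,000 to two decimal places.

Standard total = 649,300; weights = 0.1261, 0.1539, 0.1827, 0.2350, 0.3023.
Standardized rate: 0.1261×12.3 + 0.1539×42.9 + 0.1827×116.7 + 0.2350×152.6 + 0.3023×353.4 = 172.1745 per 100,000.

172.17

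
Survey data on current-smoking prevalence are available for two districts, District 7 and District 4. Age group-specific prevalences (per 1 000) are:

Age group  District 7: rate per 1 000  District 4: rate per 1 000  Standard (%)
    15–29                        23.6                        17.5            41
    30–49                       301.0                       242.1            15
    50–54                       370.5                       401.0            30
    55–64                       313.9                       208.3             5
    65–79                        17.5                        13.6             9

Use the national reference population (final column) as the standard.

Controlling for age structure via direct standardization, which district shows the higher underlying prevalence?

District 7

Standard weights: 0.41, 0.15, 0.30, 0.05, 0.09.
District 7: 0.4100×23.6 + 0.1500×301.0 + 0.3000×370.5 + 0.0500×313.9 + 0.0900×17.5 = 183.2460 per 1 000.
District 4: 0.4100×17.5 + 0.1500×242.1 + 0.3000×401.0 + 0.0500×208.3 + 0.0900×13.6 = 175.4290 per 1 000.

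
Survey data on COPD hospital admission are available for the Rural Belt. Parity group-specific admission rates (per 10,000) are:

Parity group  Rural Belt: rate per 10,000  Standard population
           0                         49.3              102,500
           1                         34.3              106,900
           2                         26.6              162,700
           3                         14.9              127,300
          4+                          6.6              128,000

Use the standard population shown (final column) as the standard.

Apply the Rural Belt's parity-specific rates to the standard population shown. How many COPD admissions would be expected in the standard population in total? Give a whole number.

1579

Expected COPD admissions = Σ (standard pop × parity-specific rate ÷ 10,000)
= 102,500×49.3/10,000 + 106,900×34.3/10,000 + 162,700×26.6/10,000 + 127,300×14.9/10,000 + 128,000×6.6/10,000
= 505.32 + 366.67 + 432.78 + 189.68 + 84.48 = 1578.93.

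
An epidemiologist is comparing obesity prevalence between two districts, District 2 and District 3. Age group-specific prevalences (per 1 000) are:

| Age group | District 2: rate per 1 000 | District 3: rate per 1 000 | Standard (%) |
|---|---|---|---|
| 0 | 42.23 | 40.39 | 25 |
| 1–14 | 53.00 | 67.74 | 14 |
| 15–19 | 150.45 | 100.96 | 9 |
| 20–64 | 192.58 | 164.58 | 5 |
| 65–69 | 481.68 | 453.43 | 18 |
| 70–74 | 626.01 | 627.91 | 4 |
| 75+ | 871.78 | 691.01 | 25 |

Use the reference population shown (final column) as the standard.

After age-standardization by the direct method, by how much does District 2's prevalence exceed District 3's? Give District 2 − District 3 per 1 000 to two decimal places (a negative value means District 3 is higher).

54.45

Standard weights: 0.25, 0.14, 0.09, 0.05, 0.18, 0.04, 0.25.
District 2: 0.2500×42.23 + 0.1400×53.00 + 0.0900×150.45 + 0.0500×192.58 + 0.1800×481.68 + 0.0400×626.01 + 0.2500×871.78 = 370.8348 per 1 000.
District 3: 0.2500×40.39 + 0.1400×67.74 + 0.0900×100.96 + 0.0500×164.58 + 0.1800×453.43 + 0.0400×627.91 + 0.2500×691.01 = 316.3828 per 1 000.
Difference = 370.8348 − 316.3828 = 54.4520.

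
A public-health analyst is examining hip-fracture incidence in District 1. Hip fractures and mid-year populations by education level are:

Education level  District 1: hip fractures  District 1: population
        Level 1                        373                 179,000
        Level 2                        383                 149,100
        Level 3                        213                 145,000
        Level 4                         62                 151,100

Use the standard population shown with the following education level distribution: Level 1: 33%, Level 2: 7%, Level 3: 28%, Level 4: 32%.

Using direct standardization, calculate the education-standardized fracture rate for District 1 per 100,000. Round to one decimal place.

141.0

Education-specific rates per 100,000 for District 1: 208.38, 256.87, 146.90, 41.03.
Standard weights: 0.33, 0.07, 0.28, 0.32.
Standardized rate: 0.3300×208.38 + 0.0700×256.87 + 0.2800×146.90 + 0.3200×41.03 = 141.0080 per 100,000.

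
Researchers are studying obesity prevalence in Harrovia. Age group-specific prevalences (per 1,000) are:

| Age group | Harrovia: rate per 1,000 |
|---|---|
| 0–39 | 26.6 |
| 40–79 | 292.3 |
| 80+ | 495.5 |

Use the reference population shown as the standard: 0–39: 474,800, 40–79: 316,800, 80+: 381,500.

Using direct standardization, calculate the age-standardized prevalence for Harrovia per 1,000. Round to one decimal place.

Standard total = 1,173,100; weights = 0.4047, 0.2701, 0.3252.
Standardized rate: 0.4047×26.6 + 0.2701×292.3 + 0.3252×495.5 = 250.8427 per 1,000.

250.8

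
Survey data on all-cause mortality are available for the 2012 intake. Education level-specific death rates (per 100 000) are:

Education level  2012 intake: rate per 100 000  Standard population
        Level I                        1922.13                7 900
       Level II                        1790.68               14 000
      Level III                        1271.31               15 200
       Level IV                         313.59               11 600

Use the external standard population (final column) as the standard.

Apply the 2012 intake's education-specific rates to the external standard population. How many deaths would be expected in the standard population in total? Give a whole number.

Expected deaths = Σ (standard pop × education-specific rate ÷ 100 000)
= 7 900×1922.13/100 000 + 14 000×1790.68/100 000 + 15 200×1271.31/100 000 + 11 600×313.59/100 000
= 151.85 + 250.70 + 193.24 + 36.38 = 632.16.

632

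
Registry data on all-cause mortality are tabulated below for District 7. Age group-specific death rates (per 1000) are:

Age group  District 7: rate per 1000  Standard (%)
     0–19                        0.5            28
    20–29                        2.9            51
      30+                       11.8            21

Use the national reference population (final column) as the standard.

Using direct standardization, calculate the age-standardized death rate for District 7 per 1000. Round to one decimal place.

4.1

Standard weights: 0.28, 0.51, 0.21.
Standardized rate: 0.2800×0.5 + 0.5100×2.9 + 0.2100×11.8 = 4.0970 per 1000.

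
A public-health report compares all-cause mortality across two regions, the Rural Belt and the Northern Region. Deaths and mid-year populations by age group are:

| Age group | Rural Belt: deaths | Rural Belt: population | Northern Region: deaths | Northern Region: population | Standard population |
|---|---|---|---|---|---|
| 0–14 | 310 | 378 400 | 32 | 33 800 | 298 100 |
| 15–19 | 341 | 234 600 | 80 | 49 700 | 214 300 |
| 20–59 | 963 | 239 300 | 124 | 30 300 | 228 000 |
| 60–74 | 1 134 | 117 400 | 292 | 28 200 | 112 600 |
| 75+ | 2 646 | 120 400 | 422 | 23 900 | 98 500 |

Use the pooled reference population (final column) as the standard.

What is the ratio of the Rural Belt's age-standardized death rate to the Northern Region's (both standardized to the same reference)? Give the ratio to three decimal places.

1.058

Age-specific rates per 100 000 for the Rural Belt: 81.92, 145.35, 402.42, 965.93, 2197.67.
For the Northern Region: 94.67, 160.97, 409.24, 1035.46, 1765.69.
Standard total = 951 500; weights = 0.3133, 0.2252, 0.2396, 0.1183, 0.1035.
The Rural Belt: 0.3133×81.92 + 0.2252×145.35 + 0.2396×402.42 + 0.1183×965.93 + 0.1035×2197.67 = 496.6452 per 100 000.
The Northern Region: 0.3133×94.67 + 0.2252×160.97 + 0.2396×409.24 + 0.1183×1035.46 + 0.1035×1765.69 = 469.2988 per 100 000.
Ratio = 496.6452 ÷ 469.2988 = 1.05827.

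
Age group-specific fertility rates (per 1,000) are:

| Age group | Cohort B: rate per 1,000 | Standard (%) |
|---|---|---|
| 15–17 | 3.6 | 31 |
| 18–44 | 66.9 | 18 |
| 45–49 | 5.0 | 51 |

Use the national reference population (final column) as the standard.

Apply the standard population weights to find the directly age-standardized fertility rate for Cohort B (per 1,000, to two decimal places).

Standard weights: 0.31, 0.18, 0.51.
Standardized rate: 0.3100×3.6 + 0.1800×66.9 + 0.5100×5.0 = 15.7080 per 1,000.

15.71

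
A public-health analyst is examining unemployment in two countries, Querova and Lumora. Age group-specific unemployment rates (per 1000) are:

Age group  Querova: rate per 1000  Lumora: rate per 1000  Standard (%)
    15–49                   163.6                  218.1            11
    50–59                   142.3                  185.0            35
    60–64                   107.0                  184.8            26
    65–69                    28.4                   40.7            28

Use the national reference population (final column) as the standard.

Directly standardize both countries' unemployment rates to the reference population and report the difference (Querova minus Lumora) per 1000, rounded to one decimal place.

-44.6

Standard weights: 0.11, 0.35, 0.26, 0.28.
Querova: 0.1100×163.6 + 0.3500×142.3 + 0.2600×107.0 + 0.2800×28.4 = 103.5730 per 1000.
Lumora: 0.1100×218.1 + 0.3500×185.0 + 0.2600×184.8 + 0.2800×40.7 = 148.1850 per 1000.
Difference = 103.5730 − 148.1850 = -44.6120.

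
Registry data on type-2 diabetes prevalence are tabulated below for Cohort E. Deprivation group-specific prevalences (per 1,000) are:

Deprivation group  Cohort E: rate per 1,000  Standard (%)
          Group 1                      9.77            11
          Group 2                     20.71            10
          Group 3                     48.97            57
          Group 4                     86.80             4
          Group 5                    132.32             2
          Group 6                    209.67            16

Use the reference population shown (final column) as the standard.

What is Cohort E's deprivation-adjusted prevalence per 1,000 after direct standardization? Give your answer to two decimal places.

70.72

Standard weights: 0.11, 0.10, 0.57, 0.04, 0.02, 0.16.
Standardized rate: 0.1100×9.77 + 0.1000×20.71 + 0.5700×48.97 + 0.0400×86.80 + 0.0200×132.32 + 0.1600×209.67 = 70.7242 per 1,000.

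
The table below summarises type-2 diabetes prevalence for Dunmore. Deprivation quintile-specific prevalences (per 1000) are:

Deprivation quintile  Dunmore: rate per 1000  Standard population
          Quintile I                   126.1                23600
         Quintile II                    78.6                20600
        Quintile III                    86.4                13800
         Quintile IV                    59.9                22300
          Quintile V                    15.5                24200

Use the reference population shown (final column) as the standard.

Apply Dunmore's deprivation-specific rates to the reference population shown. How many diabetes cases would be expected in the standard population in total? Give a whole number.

Expected diabetes cases = Σ (standard pop × deprivation-specific rate ÷ 1000)
= 23600×126.1/1000 + 20600×78.6/1000 + 13800×86.4/1000 + 22300×59.9/1000 + 24200×15.5/1000
= 2975.96 + 1619.16 + 1192.32 + 1335.77 + 375.10 = 7498.31.

7498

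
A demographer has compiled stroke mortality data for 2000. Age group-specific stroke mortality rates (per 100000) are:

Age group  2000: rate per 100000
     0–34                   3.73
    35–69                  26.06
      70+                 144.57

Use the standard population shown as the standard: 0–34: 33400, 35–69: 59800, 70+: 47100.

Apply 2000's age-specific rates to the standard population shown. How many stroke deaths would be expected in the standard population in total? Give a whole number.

Expected stroke deaths = Σ (standard pop × age-specific rate ÷ 100000)
= 33400×3.73/100000 + 59800×26.06/100000 + 47100×144.57/100000
= 1.25 + 15.58 + 68.09 = 84.92.

85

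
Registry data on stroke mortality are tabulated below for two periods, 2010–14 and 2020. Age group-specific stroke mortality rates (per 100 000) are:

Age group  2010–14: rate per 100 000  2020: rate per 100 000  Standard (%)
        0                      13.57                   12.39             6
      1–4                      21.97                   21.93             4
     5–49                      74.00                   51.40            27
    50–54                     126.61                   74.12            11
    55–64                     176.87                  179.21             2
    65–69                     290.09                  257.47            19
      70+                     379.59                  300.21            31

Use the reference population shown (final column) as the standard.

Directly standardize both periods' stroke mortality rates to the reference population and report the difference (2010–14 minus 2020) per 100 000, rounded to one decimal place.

42.7

Standard weights: 0.06, 0.04, 0.27, 0.11, 0.02, 0.19, 0.31.
2010–14: 0.0600×13.57 + 0.0400×21.97 + 0.2700×74.00 + 0.1100×126.61 + 0.0200×176.87 + 0.1900×290.09 + 0.3100×379.59 = 211.9275 per 100 000.
2020: 0.0600×12.39 + 0.0400×21.93 + 0.2700×51.40 + 0.1100×74.12 + 0.0200×179.21 + 0.1900×257.47 + 0.3100×300.21 = 169.2204 per 100 000.
Difference = 211.9275 − 169.2204 = 42.7071.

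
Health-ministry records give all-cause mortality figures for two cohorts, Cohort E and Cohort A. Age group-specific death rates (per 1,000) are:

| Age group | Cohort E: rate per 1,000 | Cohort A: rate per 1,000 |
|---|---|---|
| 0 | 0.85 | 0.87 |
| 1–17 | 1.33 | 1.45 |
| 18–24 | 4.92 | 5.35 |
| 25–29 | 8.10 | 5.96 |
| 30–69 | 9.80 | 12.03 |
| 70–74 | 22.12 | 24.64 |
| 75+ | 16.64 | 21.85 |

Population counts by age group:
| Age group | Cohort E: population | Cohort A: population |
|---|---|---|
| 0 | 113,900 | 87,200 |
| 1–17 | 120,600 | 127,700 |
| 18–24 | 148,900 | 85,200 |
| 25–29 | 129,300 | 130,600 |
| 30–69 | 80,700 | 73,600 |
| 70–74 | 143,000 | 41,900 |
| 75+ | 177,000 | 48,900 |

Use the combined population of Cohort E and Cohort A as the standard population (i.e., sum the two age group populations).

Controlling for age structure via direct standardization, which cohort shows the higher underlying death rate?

Cohort A

Combined standard total = 1,508,500; weights = 0.1333, 0.1646, 0.1552, 0.1723, 0.1023, 0.1226, 0.1498.
Cohort E: 0.1333×0.85 + 0.1646×1.33 + 0.1552×4.92 + 0.1723×8.10 + 0.1023×9.80 + 0.1226×22.12 + 0.1498×16.64 = 8.6969 per 1,000.
Cohort A: 0.1333×0.87 + 0.1646×1.45 + 0.1552×5.35 + 0.1723×5.96 + 0.1023×12.03 + 0.1226×24.64 + 0.1498×21.85 = 9.7345 per 1,000.
The crude rates (9.78 vs 7.53) would put Cohort E higher, but that reflects its age composition; once standardized to a common age structure, Cohort A has the higher underlying rate.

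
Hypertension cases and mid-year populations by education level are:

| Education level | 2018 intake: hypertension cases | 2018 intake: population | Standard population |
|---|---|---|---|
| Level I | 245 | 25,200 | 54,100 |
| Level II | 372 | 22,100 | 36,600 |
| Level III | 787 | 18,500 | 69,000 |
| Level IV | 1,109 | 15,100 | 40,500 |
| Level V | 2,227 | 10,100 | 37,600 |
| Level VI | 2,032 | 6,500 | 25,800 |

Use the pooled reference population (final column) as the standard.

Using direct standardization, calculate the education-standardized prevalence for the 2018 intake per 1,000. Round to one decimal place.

88.8

Education-specific rates per 1,000 for the 2018 intake: 9.722, 16.833, 42.541, 73.444, 220.495, 312.615.
Standard total = 263,600; weights = 0.2052, 0.1388, 0.2618, 0.1536, 0.1426, 0.0979.
Standardized rate: 0.2052×9.722 + 0.1388×16.833 + 0.2618×42.541 + 0.1536×73.444 + 0.1426×220.495 + 0.0979×312.615 = 88.8008 per 1,000.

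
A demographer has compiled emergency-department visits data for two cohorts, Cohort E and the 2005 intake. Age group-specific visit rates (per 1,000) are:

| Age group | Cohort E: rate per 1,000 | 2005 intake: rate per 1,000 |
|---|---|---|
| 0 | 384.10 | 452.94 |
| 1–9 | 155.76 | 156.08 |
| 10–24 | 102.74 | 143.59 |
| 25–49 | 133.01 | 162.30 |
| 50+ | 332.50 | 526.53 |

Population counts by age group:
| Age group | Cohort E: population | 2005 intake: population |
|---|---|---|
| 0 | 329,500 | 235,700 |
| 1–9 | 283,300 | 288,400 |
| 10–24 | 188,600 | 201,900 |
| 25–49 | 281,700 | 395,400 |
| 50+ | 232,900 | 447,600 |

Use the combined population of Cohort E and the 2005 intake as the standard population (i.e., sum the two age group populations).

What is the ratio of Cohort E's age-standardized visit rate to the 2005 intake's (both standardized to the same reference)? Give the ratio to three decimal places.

0.762

Combined standard total = 2,885,000; weights = 0.1959, 0.1982, 0.1354, 0.2347, 0.2359.
Cohort E: 0.1959×384.10 + 0.1982×155.76 + 0.1354×102.74 + 0.2347×133.01 + 0.2359×332.50 = 229.6668 per 1,000.
The 2005 intake: 0.1959×452.94 + 0.1982×156.08 + 0.1354×143.59 + 0.2347×162.30 + 0.2359×526.53 = 301.3870 per 1,000.
Ratio = 229.6668 ÷ 301.3870 = 0.76203.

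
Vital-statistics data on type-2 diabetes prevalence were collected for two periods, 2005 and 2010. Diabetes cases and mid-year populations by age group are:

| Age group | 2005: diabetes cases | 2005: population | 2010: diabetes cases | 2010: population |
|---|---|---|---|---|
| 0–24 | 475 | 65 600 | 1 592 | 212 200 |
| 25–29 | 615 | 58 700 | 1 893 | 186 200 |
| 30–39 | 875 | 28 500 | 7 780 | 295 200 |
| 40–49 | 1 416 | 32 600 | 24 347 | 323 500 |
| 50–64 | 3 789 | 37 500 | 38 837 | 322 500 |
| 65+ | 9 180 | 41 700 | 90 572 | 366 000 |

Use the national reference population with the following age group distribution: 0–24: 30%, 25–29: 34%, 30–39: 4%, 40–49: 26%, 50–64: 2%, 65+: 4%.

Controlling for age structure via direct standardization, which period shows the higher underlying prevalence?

Age-specific rates per 1 000 for 2005: 7.241, 10.477, 30.702, 43.436, 101.040, 220.144.
For 2010: 7.502, 10.166, 26.355, 75.261, 120.425, 247.464.
Standard weights: 0.30, 0.34, 0.04, 0.26, 0.02, 0.04.
2005: 0.3000×7.241 + 0.3400×10.477 + 0.0400×30.702 + 0.2600×43.436 + 0.0200×101.040 + 0.0400×220.144 = 29.0823 per 1 000.
2010: 0.3000×7.502 + 0.3400×10.166 + 0.0400×26.355 + 0.2600×75.261 + 0.0200×120.425 + 0.0400×247.464 = 38.6365 per 1 000.

2010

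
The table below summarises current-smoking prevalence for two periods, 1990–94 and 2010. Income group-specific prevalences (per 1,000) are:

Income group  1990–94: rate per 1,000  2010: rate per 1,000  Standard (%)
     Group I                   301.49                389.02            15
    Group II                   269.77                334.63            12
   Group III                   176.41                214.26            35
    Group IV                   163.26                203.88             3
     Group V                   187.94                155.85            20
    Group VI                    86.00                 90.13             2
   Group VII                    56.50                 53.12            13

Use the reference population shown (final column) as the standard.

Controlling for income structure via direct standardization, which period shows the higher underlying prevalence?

Standard weights: 0.15, 0.12, 0.35, 0.03, 0.20, 0.02, 0.13.
1990–94: 0.1500×301.49 + 0.1200×269.77 + 0.3500×176.41 + 0.0300×163.26 + 0.2000×187.94 + 0.0200×86.00 + 0.1300×56.50 = 190.8902 per 1,000.
2010: 0.1500×389.02 + 0.1200×334.63 + 0.3500×214.26 + 0.0300×203.88 + 0.2000×155.85 + 0.0200×90.13 + 0.1300×53.12 = 219.4942 per 1,000.

2010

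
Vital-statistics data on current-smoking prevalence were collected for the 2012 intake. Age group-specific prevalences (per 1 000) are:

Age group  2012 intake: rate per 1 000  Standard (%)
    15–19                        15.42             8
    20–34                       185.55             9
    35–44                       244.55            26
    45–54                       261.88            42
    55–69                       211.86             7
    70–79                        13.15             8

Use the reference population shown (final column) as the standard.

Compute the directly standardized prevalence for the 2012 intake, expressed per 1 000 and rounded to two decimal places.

Standard weights: 0.08, 0.09, 0.26, 0.42, 0.07, 0.08.
Standardized rate: 0.0800×15.42 + 0.0900×185.55 + 0.2600×244.55 + 0.4200×261.88 + 0.0700×211.86 + 0.0800×13.15 = 207.3879 per 1 000.

207.39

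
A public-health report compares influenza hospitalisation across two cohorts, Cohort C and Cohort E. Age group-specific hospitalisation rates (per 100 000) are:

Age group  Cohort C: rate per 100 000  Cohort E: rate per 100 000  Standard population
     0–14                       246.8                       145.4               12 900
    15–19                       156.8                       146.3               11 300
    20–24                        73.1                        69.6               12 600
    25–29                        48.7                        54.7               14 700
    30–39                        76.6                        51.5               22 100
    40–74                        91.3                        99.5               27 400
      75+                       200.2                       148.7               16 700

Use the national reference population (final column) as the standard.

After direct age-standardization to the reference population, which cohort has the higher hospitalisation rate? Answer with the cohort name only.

Cohort C

Standard total = 117 700; weights = 0.1096, 0.0960, 0.1071, 0.1249, 0.1878, 0.2328, 0.1419.
Cohort C: 0.1096×246.8 + 0.0960×156.8 + 0.1071×73.1 + 0.1249×48.7 + 0.1878×76.6 + 0.2328×91.3 + 0.1419×200.2 = 120.0538 per 100 000.
Cohort E: 0.1096×145.4 + 0.0960×146.3 + 0.1071×69.6 + 0.1249×54.7 + 0.1878×51.5 + 0.2328×99.5 + 0.1419×148.7 = 98.1958 per 100 000.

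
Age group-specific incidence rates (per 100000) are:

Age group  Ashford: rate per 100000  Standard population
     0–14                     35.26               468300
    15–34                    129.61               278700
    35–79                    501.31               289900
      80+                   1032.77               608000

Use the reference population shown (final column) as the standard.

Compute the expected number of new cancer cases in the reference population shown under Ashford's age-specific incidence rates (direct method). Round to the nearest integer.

Expected new cancer cases = Σ (standard pop × age-specific rate ÷ 100000)
= 468300×35.26/100000 + 278700×129.61/100000 + 289900×501.31/100000 + 608000×1032.77/100000
= 165.12 + 361.22 + 1453.30 + 6279.24 = 8258.88.

8259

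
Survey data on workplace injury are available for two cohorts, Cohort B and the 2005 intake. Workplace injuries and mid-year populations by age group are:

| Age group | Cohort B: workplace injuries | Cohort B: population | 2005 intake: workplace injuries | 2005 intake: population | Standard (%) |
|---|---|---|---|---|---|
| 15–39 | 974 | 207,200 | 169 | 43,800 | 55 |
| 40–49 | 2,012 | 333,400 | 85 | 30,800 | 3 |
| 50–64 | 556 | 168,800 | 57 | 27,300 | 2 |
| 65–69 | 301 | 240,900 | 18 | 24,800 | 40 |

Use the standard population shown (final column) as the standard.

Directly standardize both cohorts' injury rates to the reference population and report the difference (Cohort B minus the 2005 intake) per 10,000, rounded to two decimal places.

Age-specific rates per 10,000 for Cohort B: 47.01, 60.35, 32.94, 12.49.
For the 2005 intake: 38.58, 27.60, 20.88, 7.26.
Standard weights: 0.55, 0.03, 0.02, 0.40.
Cohort B: 0.5500×47.01 + 0.0300×60.35 + 0.0200×32.94 + 0.4000×12.49 = 33.3214 per 10,000.
The 2005 intake: 0.5500×38.58 + 0.0300×27.60 + 0.0200×20.88 + 0.4000×7.26 = 25.3702 per 10,000.
Difference = 33.3214 − 25.3702 = 7.9512.

7.95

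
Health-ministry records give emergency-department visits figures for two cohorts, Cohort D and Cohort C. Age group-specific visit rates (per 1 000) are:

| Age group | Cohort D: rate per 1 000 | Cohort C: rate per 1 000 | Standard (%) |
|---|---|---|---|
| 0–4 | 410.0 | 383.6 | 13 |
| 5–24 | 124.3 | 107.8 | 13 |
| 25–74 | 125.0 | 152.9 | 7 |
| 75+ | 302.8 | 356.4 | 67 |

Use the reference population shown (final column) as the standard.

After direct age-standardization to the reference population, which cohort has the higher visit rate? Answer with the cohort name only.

Cohort C

Standard weights: 0.13, 0.13, 0.07, 0.67.
Cohort D: 0.1300×410.0 + 0.1300×124.3 + 0.0700×125.0 + 0.6700×302.8 = 281.0850 per 1 000.
Cohort C: 0.1300×383.6 + 0.1300×107.8 + 0.0700×152.9 + 0.6700×356.4 = 313.3730 per 1 000.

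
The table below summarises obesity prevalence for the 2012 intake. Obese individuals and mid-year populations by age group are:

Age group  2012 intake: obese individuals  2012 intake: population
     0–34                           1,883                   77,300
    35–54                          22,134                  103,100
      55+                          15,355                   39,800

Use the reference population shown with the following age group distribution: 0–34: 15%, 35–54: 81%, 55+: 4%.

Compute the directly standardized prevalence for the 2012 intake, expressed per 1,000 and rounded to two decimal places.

Age-specific rates per 1,000 for the 2012 intake: 24.360, 214.685, 385.804.
Standard weights: 0.15, 0.81, 0.04.
Standardized rate: 0.1500×24.360 + 0.8100×214.685 + 0.0400×385.804 = 192.9808 per 1,000.

192.98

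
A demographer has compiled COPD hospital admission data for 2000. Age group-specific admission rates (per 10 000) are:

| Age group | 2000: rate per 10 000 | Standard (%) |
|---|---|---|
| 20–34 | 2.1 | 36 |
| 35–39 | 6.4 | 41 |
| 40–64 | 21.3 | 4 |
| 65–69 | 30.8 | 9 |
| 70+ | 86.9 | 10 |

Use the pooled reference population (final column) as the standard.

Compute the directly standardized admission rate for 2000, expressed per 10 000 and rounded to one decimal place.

Standard weights: 0.36, 0.41, 0.04, 0.09, 0.10.
Standardized rate: 0.3600×2.1 + 0.4100×6.4 + 0.0400×21.3 + 0.0900×30.8 + 0.1000×86.9 = 15.6940 per 10 000.

15.7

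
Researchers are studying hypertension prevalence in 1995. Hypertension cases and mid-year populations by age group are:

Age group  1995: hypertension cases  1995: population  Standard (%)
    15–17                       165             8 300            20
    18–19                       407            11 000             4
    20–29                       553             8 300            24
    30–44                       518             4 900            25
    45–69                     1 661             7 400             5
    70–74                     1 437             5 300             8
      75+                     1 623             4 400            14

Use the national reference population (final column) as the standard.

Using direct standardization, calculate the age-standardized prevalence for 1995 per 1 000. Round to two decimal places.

132.43

Age-specific rates per 1 000 for 1995: 19.880, 37.000, 66.627, 105.714, 224.459, 271.132, 368.864.
Standard weights: 0.20, 0.04, 0.24, 0.25, 0.05, 0.08, 0.14.
Standardized rate: 0.2000×19.880 + 0.0400×37.000 + 0.2400×66.627 + 0.2500×105.714 + 0.0500×224.459 + 0.0800×271.132 + 0.1400×368.864 = 132.4293 per 1 000.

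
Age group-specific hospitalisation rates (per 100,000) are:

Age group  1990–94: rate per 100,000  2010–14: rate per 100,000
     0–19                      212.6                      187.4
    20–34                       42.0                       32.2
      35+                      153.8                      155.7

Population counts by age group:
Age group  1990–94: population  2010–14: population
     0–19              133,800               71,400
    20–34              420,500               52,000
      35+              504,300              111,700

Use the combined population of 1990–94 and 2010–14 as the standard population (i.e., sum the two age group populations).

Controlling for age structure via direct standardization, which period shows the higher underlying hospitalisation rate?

1990–94

Combined standard total = 1,293,700; weights = 0.1586, 0.3652, 0.4762.
1990–94: 0.1586×212.6 + 0.3652×42.0 + 0.4762×153.8 = 122.2937 per 100,000.
2010–14: 0.1586×187.4 + 0.3652×32.2 + 0.4762×155.7 = 115.6220 per 100,000.
The crude rates (116.82 vs 138.01) would put 2010–14 higher, but that reflects its age composition; once standardized to a common age structure, 1990–94 has the higher underlying rate.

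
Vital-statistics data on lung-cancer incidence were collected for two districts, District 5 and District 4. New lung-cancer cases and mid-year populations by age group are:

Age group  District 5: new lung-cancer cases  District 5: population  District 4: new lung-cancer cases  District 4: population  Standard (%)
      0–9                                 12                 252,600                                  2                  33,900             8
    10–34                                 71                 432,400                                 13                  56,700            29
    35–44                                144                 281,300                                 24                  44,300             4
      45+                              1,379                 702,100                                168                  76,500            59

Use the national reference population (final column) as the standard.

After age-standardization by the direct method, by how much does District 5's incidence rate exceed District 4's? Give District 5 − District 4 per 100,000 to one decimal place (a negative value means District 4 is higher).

-15.8

Age-specific rates per 100,000 for District 5: 4.75, 16.42, 51.19, 196.41.
For District 4: 5.90, 22.93, 54.18, 219.61.
Standard weights: 0.08, 0.29, 0.04, 0.59.
District 5: 0.0800×4.75 + 0.2900×16.42 + 0.0400×51.19 + 0.5900×196.41 = 123.0718 per 100,000.
District 4: 0.0800×5.90 + 0.2900×22.93 + 0.0400×54.18 + 0.5900×219.61 = 138.8567 per 100,000.
Difference = 123.0718 − 138.8567 = -15.7848.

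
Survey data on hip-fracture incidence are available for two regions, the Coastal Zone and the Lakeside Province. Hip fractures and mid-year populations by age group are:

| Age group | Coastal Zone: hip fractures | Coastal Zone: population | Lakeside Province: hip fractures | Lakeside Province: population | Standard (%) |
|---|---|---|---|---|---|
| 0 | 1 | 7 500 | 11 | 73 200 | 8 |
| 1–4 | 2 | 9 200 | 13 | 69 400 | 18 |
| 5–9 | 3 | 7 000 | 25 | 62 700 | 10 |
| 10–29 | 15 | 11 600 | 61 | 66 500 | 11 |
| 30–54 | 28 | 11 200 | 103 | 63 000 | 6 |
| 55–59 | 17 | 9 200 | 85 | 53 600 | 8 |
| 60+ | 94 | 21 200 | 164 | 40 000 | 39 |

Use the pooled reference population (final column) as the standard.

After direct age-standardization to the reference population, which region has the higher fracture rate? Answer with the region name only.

Age-specific rates per 100 000 for the Coastal Zone: 13.33, 21.74, 42.86, 129.31, 250.00, 184.78, 443.40.
For the Lakeside Province: 15.03, 18.73, 39.87, 91.73, 163.49, 158.58, 410.00.
Standard weights: 0.08, 0.18, 0.10, 0.11, 0.06, 0.08, 0.39.
The Coastal Zone: 0.0800×13.33 + 0.1800×21.74 + 0.1000×42.86 + 0.1100×129.31 + 0.0600×250.00 + 0.0800×184.78 + 0.3900×443.40 = 226.1967 per 100 000.
The Lakeside Province: 0.0800×15.03 + 0.1800×18.73 + 0.1000×39.87 + 0.1100×91.73 + 0.0600×163.49 + 0.0800×158.58 + 0.3900×410.00 = 201.0475 per 100 000.

Coastal Zone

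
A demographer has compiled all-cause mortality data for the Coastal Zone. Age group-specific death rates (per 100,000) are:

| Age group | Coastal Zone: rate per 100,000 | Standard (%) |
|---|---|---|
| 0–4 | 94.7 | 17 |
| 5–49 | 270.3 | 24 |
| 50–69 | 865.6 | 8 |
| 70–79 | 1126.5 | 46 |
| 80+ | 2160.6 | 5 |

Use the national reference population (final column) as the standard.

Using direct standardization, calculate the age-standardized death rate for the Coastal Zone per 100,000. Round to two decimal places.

Standard weights: 0.17, 0.24, 0.08, 0.46, 0.05.
Standardized rate: 0.1700×94.7 + 0.2400×270.3 + 0.0800×865.6 + 0.4600×1126.5 + 0.0500×2160.6 = 776.4390 per 100,000.

776.44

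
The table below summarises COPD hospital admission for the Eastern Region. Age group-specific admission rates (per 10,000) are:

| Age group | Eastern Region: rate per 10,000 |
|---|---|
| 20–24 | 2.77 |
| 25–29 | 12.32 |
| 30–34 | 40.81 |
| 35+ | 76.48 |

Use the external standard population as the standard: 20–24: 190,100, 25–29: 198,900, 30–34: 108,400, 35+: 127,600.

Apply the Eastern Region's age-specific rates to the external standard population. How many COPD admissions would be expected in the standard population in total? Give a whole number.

Expected COPD admissions = Σ (standard pop × age-specific rate ÷ 10,000)
= 190,100×2.77/10,000 + 198,900×12.32/10,000 + 108,400×40.81/10,000 + 127,600×76.48/10,000
= 52.66 + 245.04 + 442.38 + 975.88 = 1715.97.

1716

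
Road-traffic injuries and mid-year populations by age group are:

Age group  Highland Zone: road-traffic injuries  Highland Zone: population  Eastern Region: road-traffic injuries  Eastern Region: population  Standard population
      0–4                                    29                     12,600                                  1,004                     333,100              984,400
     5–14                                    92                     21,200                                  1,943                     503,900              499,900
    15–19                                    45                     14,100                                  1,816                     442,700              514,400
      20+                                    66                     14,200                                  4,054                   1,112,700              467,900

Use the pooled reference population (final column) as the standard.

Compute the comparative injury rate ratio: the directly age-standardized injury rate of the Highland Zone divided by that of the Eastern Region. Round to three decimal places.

Age-specific rates per 100,000 for the Highland Zone: 230.16, 433.96, 319.15, 464.79.
For the Eastern Region: 301.41, 385.59, 410.21, 364.34.
Standard total = 2,466,600; weights = 0.3991, 0.2027, 0.2085, 0.1897.
The Highland Zone: 0.3991×230.16 + 0.2027×433.96 + 0.2085×319.15 + 0.1897×464.79 = 334.5297 per 100,000.
The Eastern Region: 0.3991×301.41 + 0.2027×385.59 + 0.2085×410.21 + 0.1897×364.34 = 353.0986 per 100,000.
Ratio = 334.5297 ÷ 353.0986 = 0.94741.

0.947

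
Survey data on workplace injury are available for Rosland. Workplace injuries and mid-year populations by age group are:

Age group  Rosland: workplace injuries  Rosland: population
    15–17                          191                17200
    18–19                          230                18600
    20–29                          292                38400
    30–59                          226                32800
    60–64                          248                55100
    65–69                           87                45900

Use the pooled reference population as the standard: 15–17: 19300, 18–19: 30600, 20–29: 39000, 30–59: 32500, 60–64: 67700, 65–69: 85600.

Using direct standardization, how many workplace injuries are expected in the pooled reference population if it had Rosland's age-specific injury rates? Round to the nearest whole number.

1580

Age-specific rates per 10000 for Rosland: 111.05, 123.66, 76.04, 68.90, 45.01, 18.95.
Expected workplace injuries = Σ (standard pop × age-specific rate ÷ 10000)
= 19300×111.05/10000 + 30600×123.66/10000 + 39000×76.04/10000 + 32500×68.90/10000 + 67700×45.01/10000 + 85600×18.95/10000
= 214.32 + 378.39 + 296.56 + 223.93 + 304.71 + 162.25 = 1580.16.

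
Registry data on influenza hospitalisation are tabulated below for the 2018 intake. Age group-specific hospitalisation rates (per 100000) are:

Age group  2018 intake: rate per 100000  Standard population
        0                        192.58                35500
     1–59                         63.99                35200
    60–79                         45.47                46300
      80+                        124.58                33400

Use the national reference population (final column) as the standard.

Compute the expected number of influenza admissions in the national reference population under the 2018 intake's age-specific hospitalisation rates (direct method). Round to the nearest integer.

Expected influenza admissions = Σ (standard pop × age-specific rate ÷ 100000)
= 35500×192.58/100000 + 35200×63.99/100000 + 46300×45.47/100000 + 33400×124.58/100000
= 68.37 + 22.52 + 21.05 + 41.61 = 153.55.

154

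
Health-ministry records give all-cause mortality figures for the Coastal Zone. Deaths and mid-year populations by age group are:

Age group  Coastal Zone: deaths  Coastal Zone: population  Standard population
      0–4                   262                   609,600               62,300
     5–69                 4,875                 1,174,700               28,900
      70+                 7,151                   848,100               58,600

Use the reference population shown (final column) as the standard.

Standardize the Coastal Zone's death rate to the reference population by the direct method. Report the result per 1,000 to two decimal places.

Age-specific rates per 1,000 for the Coastal Zone: 0.430, 4.150, 8.432.
Standard total = 149,800; weights = 0.4159, 0.1929, 0.3912.
Standardized rate: 0.4159×0.430 + 0.1929×4.150 + 0.3912×8.432 = 4.2778 per 1,000.

4.28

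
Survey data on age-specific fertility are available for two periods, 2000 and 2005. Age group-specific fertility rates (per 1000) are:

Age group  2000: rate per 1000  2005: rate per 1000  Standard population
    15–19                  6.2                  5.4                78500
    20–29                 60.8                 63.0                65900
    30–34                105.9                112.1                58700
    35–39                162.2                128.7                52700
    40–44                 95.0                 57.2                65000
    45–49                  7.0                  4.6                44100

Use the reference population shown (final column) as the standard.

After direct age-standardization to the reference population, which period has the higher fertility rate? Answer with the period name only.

2000

Standard total = 364900; weights = 0.2151, 0.1806, 0.1609, 0.1444, 0.1781, 0.1209.
2000: 0.2151×6.2 + 0.1806×60.8 + 0.1609×105.9 + 0.1444×162.2 + 0.1781×95.0 + 0.1209×7.0 = 70.5437 per 1000.
2005: 0.2151×5.4 + 0.1806×63.0 + 0.1609×112.1 + 0.1444×128.7 + 0.1781×57.2 + 0.1209×4.6 = 59.9047 per 1000.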